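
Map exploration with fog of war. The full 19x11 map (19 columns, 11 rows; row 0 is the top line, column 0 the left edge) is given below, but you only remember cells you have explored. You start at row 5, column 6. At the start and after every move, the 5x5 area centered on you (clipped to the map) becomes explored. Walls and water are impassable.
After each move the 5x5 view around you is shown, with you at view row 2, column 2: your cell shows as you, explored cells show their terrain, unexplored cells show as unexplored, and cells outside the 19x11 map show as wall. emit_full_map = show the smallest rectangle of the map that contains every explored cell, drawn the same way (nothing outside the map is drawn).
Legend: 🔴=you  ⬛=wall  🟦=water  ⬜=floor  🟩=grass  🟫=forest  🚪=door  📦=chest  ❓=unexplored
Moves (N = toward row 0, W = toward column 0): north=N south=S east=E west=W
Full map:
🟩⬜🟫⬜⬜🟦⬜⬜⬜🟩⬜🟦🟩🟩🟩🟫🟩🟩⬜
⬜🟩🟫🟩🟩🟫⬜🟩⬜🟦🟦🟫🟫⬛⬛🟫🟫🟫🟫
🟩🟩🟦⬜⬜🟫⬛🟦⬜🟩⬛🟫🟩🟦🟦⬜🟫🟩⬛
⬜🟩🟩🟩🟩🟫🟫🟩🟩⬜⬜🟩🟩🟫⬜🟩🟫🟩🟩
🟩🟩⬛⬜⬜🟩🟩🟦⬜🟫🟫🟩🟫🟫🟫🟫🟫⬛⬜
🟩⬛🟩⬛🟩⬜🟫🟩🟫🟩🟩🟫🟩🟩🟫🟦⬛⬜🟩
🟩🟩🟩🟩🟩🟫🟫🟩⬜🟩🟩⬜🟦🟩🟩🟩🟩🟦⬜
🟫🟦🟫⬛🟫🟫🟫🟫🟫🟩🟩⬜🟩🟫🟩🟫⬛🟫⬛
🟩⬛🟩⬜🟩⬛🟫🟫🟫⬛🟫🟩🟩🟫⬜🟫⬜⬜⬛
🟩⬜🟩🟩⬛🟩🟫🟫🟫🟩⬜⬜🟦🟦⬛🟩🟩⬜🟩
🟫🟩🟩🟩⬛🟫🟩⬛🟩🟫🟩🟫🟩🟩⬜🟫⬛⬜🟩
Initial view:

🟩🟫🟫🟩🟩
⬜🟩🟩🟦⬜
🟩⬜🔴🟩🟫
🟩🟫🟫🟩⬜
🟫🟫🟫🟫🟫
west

🟩🟩🟫🟫🟩
⬜⬜🟩🟩🟦
⬛🟩🔴🟫🟩
🟩🟩🟫🟫🟩
⬛🟫🟫🟫🟫

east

🟩🟫🟫🟩🟩
⬜🟩🟩🟦⬜
🟩⬜🔴🟩🟫
🟩🟫🟫🟩⬜
🟫🟫🟫🟫🟫

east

🟫🟫🟩🟩⬜
🟩🟩🟦⬜🟫
⬜🟫🔴🟫🟩
🟫🟫🟩⬜🟩
🟫🟫🟫🟫🟩

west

🟩🟫🟫🟩🟩
⬜🟩🟩🟦⬜
🟩⬜🔴🟩🟫
🟩🟫🟫🟩⬜
🟫🟫🟫🟫🟫

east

🟫🟫🟩🟩⬜
🟩🟩🟦⬜🟫
⬜🟫🔴🟫🟩
🟫🟫🟩⬜🟩
🟫🟫🟫🟫🟩


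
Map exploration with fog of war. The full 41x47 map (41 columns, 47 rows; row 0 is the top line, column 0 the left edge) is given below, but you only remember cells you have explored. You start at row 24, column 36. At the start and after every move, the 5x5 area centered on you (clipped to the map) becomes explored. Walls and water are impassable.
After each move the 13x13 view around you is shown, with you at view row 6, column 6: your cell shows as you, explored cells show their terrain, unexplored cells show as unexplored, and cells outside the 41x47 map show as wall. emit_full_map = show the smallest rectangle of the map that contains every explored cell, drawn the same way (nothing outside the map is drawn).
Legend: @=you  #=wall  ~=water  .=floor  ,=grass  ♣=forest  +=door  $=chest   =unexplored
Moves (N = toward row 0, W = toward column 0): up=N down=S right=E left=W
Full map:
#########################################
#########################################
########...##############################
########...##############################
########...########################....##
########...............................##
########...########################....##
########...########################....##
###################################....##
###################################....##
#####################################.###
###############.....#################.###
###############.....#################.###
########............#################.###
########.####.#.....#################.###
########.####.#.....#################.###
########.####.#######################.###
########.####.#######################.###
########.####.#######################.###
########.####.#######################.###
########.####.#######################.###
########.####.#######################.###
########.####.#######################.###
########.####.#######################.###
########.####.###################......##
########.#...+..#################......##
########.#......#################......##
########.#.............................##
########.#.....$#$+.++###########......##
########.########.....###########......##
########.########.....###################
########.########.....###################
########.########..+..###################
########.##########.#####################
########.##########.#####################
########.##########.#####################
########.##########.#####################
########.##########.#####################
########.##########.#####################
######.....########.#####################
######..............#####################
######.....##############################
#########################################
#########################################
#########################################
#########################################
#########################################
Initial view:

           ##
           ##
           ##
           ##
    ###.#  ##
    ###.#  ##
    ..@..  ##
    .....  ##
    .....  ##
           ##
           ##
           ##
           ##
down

           ##
           ##
           ##
    ###.#  ##
    ###.#  ##
    .....  ##
    ..@..  ##
    .....  ##
    .....  ##
           ##
           ##
           ##
           ##

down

           ##
           ##
    ###.#  ##
    ###.#  ##
    .....  ##
    .....  ##
    ..@..  ##
    .....  ##
    .....  ##
           ##
           ##
           ##
           ##

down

           ##
    ###.#  ##
    ###.#  ##
    .....  ##
    .....  ##
    .....  ##
    ..@..  ##
    .....  ##
    .....  ##
           ##
           ##
           ##
           ##

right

          ###
   ###.#  ###
   ###.#  ###
   .....  ###
   .....# ###
   .....# ###
   ...@.# ###
   .....# ###
   .....# ###
          ###
          ###
          ###
          ###

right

         ####
  ###.#  ####
  ###.#  ####
  .....  ####
  .....######
  .....######
  ....@######
  .....######
  .....######
         ####
         ####
         ####
         ####

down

  ###.#  ####
  ###.#  ####
  .....  ####
  .....######
  .....######
  .....######
  ....@######
  .....######
    #########
         ####
         ####
         ####
         ####

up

         ####
  ###.#  ####
  ###.#  ####
  .....  ####
  .....######
  .....######
  ....@######
  .....######
  .....######
    #########
         ####
         ####
         ####

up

         ####
         ####
  ###.#  ####
  ###.#  ####
  .....######
  .....######
  ....@######
  .....######
  .....######
  .....######
    #########
         ####
         ####

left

          ###
          ###
   ###.#  ###
   ###.#  ###
   .....#####
   .....#####
   ...@.#####
   .....#####
   .....#####
   .....#####
     ########
          ###
          ###

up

          ###
          ###
          ###
   ###.#  ###
   ###.## ###
   .....#####
   ...@.#####
   .....#####
   .....#####
   .....#####
   .....#####
     ########
          ###

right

         ####
         ####
         ####
  ###.#  ####
  ###.#######
  .....######
  ....@######
  .....######
  .....######
  .....######
  .....######
    #########
         ####

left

          ###
          ###
          ###
   ###.#  ###
   ###.######
   .....#####
   ...@.#####
   .....#####
   .....#####
   .....#####
   .....#####
     ########
          ###

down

          ###
          ###
   ###.#  ###
   ###.######
   .....#####
   .....#####
   ...@.#####
   .....#####
   .....#####
   .....#####
     ########
          ###
          ###

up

          ###
          ###
          ###
   ###.#  ###
   ###.######
   .....#####
   ...@.#####
   .....#####
   .....#####
   .....#####
   .....#####
     ########
          ###

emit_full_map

###.#  
###.###
.....##
...@.##
.....##
.....##
.....##
.....##
  #####

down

          ###
          ###
   ###.#  ###
   ###.######
   .....#####
   .....#####
   ...@.#####
   .....#####
   .....#####
   .....#####
     ########
          ###
          ###

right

         ####
         ####
  ###.#  ####
  ###.#######
  .....######
  .....######
  ....@######
  .....######
  .....######
  .....######
    #########
         ####
         ####

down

         ####
  ###.#  ####
  ###.#######
  .....######
  .....######
  .....######
  ....@######
  .....######
  .....######
    #########
         ####
         ####
         ####

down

  ###.#  ####
  ###.#######
  .....######
  .....######
  .....######
  .....######
  ....@######
  .....######
    #########
         ####
         ####
         ####
         ####

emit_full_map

###.#  
###.###
.....##
.....##
.....##
.....##
....@##
.....##
  #####


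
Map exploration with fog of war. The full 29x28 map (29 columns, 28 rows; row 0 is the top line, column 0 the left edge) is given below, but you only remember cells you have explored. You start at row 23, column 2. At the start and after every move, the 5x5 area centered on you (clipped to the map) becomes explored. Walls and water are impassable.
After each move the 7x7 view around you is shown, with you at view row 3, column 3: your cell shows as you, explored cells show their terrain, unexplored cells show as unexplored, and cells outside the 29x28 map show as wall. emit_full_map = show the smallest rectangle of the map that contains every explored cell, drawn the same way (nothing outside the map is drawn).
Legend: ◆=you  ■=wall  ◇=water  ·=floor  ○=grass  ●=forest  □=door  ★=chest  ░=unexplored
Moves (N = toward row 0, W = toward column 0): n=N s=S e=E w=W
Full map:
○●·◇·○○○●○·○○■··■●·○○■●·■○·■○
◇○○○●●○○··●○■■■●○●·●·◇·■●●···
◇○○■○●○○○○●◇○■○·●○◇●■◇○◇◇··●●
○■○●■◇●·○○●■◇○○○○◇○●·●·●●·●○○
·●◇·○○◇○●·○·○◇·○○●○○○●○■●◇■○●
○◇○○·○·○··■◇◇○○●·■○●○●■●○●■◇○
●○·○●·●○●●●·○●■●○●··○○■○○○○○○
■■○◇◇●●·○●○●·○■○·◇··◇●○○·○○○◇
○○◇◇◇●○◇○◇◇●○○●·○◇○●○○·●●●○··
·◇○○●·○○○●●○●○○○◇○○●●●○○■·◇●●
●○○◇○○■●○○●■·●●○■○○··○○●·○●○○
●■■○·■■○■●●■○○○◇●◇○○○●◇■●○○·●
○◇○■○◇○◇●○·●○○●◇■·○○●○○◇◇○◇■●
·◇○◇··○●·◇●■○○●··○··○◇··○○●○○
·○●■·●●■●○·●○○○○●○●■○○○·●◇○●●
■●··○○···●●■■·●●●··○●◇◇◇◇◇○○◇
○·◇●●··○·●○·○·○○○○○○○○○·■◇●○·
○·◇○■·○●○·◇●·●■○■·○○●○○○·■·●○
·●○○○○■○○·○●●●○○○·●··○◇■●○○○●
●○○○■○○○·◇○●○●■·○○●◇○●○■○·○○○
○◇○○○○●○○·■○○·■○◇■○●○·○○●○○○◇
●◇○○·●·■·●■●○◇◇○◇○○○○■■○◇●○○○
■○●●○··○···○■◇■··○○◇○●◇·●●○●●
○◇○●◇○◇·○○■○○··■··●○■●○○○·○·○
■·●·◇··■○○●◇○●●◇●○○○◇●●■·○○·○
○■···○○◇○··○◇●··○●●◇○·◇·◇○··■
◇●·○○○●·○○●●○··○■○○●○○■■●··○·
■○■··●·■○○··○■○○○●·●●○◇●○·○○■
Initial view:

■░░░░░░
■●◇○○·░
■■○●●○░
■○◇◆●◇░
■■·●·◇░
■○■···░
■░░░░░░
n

■░░░░░░
■○◇○○○░
■●◇○○·░
■■○◆●○░
■○◇○●◇░
■■·●·◇░
■○■···░

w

■■░░░░░
■■○◇○○○
■■●◇○○·
■■■◆●●○
■■○◇○●◇
■■■·●·◇
■■○■···

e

■░░░░░░
■○◇○○○░
■●◇○○·░
■■○◆●○░
■○◇○●◇░
■■·●·◇░
■○■···░

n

■░░░░░░
■●○○○■░
■○◇○○○░
■●◇◆○·░
■■○●●○░
■○◇○●◇░
■■·●·◇░

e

░░░░░░░
●○○○■○░
○◇○○○○░
●◇○◆·●░
■○●●○·░
○◇○●◇○░
■·●·◇░░

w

■░░░░░░
■●○○○■○
■○◇○○○○
■●◇◆○·●
■■○●●○·
■○◇○●◇○
■■·●·◇░

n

■░░░░░░
■·●○○○░
■●○○○■○
■○◇◆○○○
■●◇○○·●
■■○●●○·
■○◇○●◇○

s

■·●○○○░
■●○○○■○
■○◇○○○○
■●◇◆○·●
■■○●●○·
■○◇○●◇○
■■·●·◇░

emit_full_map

·●○○○░
●○○○■○
○◇○○○○
●◇◆○·●
■○●●○·
○◇○●◇○
■·●·◇░
○■···░

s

■●○○○■○
■○◇○○○○
■●◇○○·●
■■○◆●○·
■○◇○●◇○
■■·●·◇░
■○■···░

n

■·●○○○░
■●○○○■○
■○◇○○○○
■●◇◆○·●
■■○●●○·
■○◇○●◇○
■■·●·◇░

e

·●○○○░░
●○○○■○░
○◇○○○○░
●◇○◆·●░
■○●●○·░
○◇○●◇○░
■·●·◇░░


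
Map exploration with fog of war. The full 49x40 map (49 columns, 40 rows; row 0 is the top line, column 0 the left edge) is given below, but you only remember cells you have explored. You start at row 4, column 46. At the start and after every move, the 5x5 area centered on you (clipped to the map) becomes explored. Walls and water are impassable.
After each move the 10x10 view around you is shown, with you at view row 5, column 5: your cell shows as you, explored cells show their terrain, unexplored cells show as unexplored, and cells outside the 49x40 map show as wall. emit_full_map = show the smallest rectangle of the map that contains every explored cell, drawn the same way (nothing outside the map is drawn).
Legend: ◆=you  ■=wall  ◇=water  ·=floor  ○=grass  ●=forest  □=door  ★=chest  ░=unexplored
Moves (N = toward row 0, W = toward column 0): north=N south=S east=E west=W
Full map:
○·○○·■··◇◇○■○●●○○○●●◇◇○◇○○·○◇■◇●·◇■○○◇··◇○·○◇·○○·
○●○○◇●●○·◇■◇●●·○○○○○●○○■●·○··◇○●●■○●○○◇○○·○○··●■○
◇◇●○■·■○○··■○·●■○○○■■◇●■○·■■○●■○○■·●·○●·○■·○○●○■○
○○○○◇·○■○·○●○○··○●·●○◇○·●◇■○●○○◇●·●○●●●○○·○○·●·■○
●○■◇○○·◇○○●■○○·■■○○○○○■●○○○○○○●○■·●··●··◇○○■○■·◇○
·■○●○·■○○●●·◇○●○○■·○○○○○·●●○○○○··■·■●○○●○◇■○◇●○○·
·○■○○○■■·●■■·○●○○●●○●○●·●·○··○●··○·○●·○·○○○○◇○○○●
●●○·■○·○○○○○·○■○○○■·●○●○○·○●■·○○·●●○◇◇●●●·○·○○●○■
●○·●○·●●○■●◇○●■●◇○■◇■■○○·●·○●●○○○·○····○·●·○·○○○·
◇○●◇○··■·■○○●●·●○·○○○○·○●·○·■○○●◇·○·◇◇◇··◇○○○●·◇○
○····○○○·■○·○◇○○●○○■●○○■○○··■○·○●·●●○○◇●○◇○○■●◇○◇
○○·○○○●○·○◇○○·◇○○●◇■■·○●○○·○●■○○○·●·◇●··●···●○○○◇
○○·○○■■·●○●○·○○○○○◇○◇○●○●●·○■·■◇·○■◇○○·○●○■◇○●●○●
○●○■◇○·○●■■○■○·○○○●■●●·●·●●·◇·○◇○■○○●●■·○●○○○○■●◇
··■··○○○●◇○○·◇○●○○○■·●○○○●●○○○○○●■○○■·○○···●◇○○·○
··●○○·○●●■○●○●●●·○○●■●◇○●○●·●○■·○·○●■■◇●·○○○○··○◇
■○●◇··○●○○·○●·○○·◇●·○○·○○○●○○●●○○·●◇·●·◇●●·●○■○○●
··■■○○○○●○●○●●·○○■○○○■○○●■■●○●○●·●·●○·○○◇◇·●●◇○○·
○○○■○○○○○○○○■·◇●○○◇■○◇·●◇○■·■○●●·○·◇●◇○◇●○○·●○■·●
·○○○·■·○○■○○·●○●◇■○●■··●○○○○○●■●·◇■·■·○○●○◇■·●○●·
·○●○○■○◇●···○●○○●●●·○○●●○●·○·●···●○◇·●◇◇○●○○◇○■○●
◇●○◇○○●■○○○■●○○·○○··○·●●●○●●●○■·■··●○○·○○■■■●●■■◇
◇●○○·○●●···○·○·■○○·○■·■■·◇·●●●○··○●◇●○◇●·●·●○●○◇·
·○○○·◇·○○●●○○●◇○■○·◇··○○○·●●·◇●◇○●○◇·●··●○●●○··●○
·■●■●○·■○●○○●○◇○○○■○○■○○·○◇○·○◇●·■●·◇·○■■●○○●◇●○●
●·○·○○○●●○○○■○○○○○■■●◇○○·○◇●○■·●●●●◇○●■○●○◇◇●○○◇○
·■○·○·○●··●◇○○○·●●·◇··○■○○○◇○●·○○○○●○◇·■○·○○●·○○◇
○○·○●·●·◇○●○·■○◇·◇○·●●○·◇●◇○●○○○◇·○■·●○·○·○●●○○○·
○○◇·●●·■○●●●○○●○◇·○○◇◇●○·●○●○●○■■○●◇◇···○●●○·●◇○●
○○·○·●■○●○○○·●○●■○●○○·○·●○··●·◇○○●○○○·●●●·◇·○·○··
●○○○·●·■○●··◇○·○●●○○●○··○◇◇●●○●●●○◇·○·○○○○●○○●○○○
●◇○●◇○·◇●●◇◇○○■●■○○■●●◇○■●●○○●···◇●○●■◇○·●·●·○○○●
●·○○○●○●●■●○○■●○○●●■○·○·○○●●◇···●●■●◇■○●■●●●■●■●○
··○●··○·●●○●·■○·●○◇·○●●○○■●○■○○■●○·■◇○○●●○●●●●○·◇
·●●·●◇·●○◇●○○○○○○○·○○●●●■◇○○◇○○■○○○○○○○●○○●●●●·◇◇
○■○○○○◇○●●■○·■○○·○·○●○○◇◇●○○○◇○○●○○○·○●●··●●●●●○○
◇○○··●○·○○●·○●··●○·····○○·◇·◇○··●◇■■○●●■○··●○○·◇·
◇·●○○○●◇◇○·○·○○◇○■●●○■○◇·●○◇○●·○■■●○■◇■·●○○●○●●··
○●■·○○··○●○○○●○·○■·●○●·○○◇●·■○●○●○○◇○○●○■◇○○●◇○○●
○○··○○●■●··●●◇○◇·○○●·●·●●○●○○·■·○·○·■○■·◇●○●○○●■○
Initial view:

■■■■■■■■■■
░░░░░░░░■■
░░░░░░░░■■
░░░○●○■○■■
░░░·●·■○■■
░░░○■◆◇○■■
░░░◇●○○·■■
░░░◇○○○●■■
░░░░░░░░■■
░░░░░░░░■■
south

░░░░░░░░■■
░░░░░░░░■■
░░░○●○■○■■
░░░·●·■○■■
░░░○■·◇○■■
░░░◇●◆○·■■
░░░◇○○○●■■
░░░○○●○■■■
░░░░░░░░■■
░░░░░░░░■■

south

░░░░░░░░■■
░░░○●○■○■■
░░░·●·■○■■
░░░○■·◇○■■
░░░◇●○○·■■
░░░◇○◆○●■■
░░░○○●○■■■
░░░·○○○·■■
░░░░░░░░■■
░░░░░░░░■■

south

░░░○●○■○■■
░░░·●·■○■■
░░░○■·◇○■■
░░░◇●○○·■■
░░░◇○○○●■■
░░░○○◆○■■■
░░░·○○○·■■
░░░○●·◇○■■
░░░░░░░░■■
░░░░░░░░■■

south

░░░·●·■○■■
░░░○■·◇○■■
░░░◇●○○·■■
░░░◇○○○●■■
░░░○○●○■■■
░░░·○◆○·■■
░░░○●·◇○■■
░░░■●◇○◇■■
░░░░░░░░■■
░░░░░░░░■■

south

░░░○■·◇○■■
░░░◇●○○·■■
░░░◇○○○●■■
░░░○○●○■■■
░░░·○○○·■■
░░░○●◆◇○■■
░░░■●◇○◇■■
░░░●○○○◇■■
░░░░░░░░■■
░░░░░░░░■■

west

░░░░○■·◇○■
░░░░◇●○○·■
░░░░◇○○○●■
░░░·○○●○■■
░░░○·○○○·■
░░░○○◆·◇○■
░░░○■●◇○◇■
░░░·●○○○◇■
░░░░░░░░░■
░░░░░░░░░■

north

░░░░·●·■○■
░░░░○■·◇○■
░░░░◇●○○·■
░░░○◇○○○●■
░░░·○○●○■■
░░░○·◆○○·■
░░░○○●·◇○■
░░░○■●◇○◇■
░░░·●○○○◇■
░░░░░░░░░■

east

░░░·●·■○■■
░░░○■·◇○■■
░░░◇●○○·■■
░░○◇○○○●■■
░░·○○●○■■■
░░○·○◆○·■■
░░○○●·◇○■■
░░○■●◇○◇■■
░░·●○○○◇■■
░░░░░░░░■■

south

░░░○■·◇○■■
░░░◇●○○·■■
░░○◇○○○●■■
░░·○○●○■■■
░░○·○○○·■■
░░○○●◆◇○■■
░░○■●◇○◇■■
░░·●○○○◇■■
░░░░░░░░■■
░░░░░░░░■■

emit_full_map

░○●○■○
░·●·■○
░○■·◇○
░◇●○○·
○◇○○○●
·○○●○■
○·○○○·
○○●◆◇○
○■●◇○◇
·●○○○◇

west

░░░░○■·◇○■
░░░░◇●○○·■
░░░○◇○○○●■
░░░·○○●○■■
░░░○·○○○·■
░░░○○◆·◇○■
░░░○■●◇○◇■
░░░·●○○○◇■
░░░░░░░░░■
░░░░░░░░░■

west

░░░░░○■·◇○
░░░░░◇●○○·
░░░░○◇○○○●
░░░○·○○●○■
░░░·○·○○○·
░░░○○◆●·◇○
░░░○○■●◇○◇
░░░··●○○○◇
░░░░░░░░░░
░░░░░░░░░░

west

░░░░░░○■·◇
░░░░░░◇●○○
░░░░░○◇○○○
░░░·○·○○●○
░░░●·○·○○○
░░░◇○◆○●·◇
░░░◇○○■●◇○
░░░···●○○○
░░░░░░░░░░
░░░░░░░░░░

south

░░░░░░◇●○○
░░░░░○◇○○○
░░░·○·○○●○
░░░●·○·○○○
░░░◇○○○●·◇
░░░◇○◆■●◇○
░░░···●○○○
░░░○■◇○●░░
░░░░░░░░░░
░░░░░░░░░░

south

░░░░░○◇○○○
░░░·○·○○●○
░░░●·○·○○○
░░░◇○○○●·◇
░░░◇○○■●◇○
░░░··◆●○○○
░░░○■◇○●░░
░░░●○○○○░░
░░░░░░░░░░
░░░░░░░░░░

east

░░░░○◇○○○●
░░·○·○○●○■
░░●·○·○○○·
░░◇○○○●·◇○
░░◇○○■●◇○◇
░░···◆○○○◇
░░○■◇○●●░░
░░●○○○○■░░
░░░░░░░░░░
░░░░░░░░░░

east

░░░○◇○○○●■
░·○·○○●○■■
░●·○·○○○·■
░◇○○○●·◇○■
░◇○○■●◇○◇■
░···●◆○○◇■
░○■◇○●●○░■
░●○○○○■●░■
░░░░░░░░░■
░░░░░░░░░■

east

░░○◇○○○●■■
·○·○○●○■■■
●·○·○○○·■■
◇○○○●·◇○■■
◇○○■●◇○◇■■
···●○◆○◇■■
○■◇○●●○●■■
●○○○○■●◇■■
░░░░░░░░■■
░░░░░░░░■■

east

░○◇○○○●■■■
○·○○●○■■■■
·○·○○○·■■■
○○○●·◇○■■■
○○■●◇○◇■■■
··●○○◆◇■■■
■◇○●●○●■■■
○○○○■●◇■■■
░░░░░░░■■■
░░░░░░░■■■

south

○·○○●○■■■■
·○·○○○·■■■
○○○●·◇○■■■
○○■●◇○◇■■■
··●○○○◇■■■
■◇○●●◆●■■■
○○○○■●◇■■■
░░░○○·○■■■
░░░░░░░■■■
░░░░░░░■■■

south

·○·○○○·■■■
○○○●·◇○■■■
○○■●◇○◇■■■
··●○○○◇■■■
■◇○●●○●■■■
○○○○■◆◇■■■
░░░○○·○■■■
░░░··○◇■■■
░░░░░░░■■■
░░░░░░░■■■

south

○○○●·◇○■■■
○○■●◇○◇■■■
··●○○○◇■■■
■◇○●●○●■■■
○○○○■●◇■■■
░░░○○◆○■■■
░░░··○◇■■■
░░░■○○●■■■
░░░░░░░■■■
░░░░░░░■■■

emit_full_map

░░░○●○■○
░░░·●·■○
░░░○■·◇○
░░░◇●○○·
░░○◇○○○●
·○·○○●○■
●·○·○○○·
◇○○○●·◇○
◇○○■●◇○◇
···●○○○◇
○■◇○●●○●
●○○○○■●◇
░░░░○○◆○
░░░░··○◇
░░░░■○○●

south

○○■●◇○◇■■■
··●○○○◇■■■
■◇○●●○●■■■
○○○○■●◇■■■
░░░○○·○■■■
░░░··◆◇■■■
░░░■○○●■■■
░░░◇○○·■■■
░░░░░░░■■■
░░░░░░░■■■

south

··●○○○◇■■■
■◇○●●○●■■■
○○○○■●◇■■■
░░░○○·○■■■
░░░··○◇■■■
░░░■○◆●■■■
░░░◇○○·■■■
░░░○■·●■■■
░░░░░░░■■■
░░░░░░░■■■

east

·●○○○◇■■■■
◇○●●○●■■■■
○○○■●◇■■■■
░░○○·○■■■■
░░··○◇■■■■
░░■○○◆■■■■
░░◇○○·■■■■
░░○■·●■■■■
░░░░░░■■■■
░░░░░░■■■■

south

◇○●●○●■■■■
○○○■●◇■■■■
░░○○·○■■■■
░░··○◇■■■■
░░■○○●■■■■
░░◇○○◆■■■■
░░○■·●■■■■
░░░○●·■■■■
░░░░░░■■■■
░░░░░░■■■■

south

○○○■●◇■■■■
░░○○·○■■■■
░░··○◇■■■■
░░■○○●■■■■
░░◇○○·■■■■
░░○■·◆■■■■
░░░○●·■■■■
░░░■○●■■■■
░░░░░░■■■■
░░░░░░■■■■

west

○○○○■●◇■■■
░░░○○·○■■■
░░░··○◇■■■
░░░■○○●■■■
░░░◇○○·■■■
░░░○■◆●■■■
░░░●○●·■■■
░░░○■○●■■■
░░░░░░░■■■
░░░░░░░■■■

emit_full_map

░░░○●○■○
░░░·●·■○
░░░○■·◇○
░░░◇●○○·
░░○◇○○○●
·○·○○●○■
●·○·○○○·
◇○○○●·◇○
◇○○■●◇○◇
···●○○○◇
○■◇○●●○●
●○○○○■●◇
░░░░○○·○
░░░░··○◇
░░░░■○○●
░░░░◇○○·
░░░░○■◆●
░░░░●○●·
░░░░○■○●


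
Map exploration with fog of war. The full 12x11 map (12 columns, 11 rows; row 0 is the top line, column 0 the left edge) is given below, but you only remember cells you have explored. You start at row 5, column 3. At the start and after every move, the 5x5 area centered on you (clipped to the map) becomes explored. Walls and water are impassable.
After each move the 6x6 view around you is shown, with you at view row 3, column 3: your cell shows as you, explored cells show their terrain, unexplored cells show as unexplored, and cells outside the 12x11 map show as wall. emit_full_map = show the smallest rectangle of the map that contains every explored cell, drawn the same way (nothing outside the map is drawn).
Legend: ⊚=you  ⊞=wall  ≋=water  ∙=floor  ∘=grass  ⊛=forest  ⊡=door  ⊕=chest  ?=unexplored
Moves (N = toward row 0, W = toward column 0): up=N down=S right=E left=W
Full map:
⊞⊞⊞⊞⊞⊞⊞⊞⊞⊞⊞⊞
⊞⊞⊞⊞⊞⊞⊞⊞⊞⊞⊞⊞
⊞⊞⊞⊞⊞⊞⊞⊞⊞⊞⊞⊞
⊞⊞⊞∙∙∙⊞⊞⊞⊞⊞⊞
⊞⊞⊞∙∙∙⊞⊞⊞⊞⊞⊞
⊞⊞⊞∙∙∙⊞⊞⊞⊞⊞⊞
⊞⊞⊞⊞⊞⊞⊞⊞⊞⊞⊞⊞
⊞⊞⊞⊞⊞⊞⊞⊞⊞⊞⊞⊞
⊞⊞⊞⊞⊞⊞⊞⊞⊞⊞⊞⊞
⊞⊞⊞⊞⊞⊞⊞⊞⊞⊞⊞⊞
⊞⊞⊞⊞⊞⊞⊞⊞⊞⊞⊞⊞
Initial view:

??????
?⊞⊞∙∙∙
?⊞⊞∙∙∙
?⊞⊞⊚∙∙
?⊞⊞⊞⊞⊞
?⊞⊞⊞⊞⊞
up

??????
?⊞⊞⊞⊞⊞
?⊞⊞∙∙∙
?⊞⊞⊚∙∙
?⊞⊞∙∙∙
?⊞⊞⊞⊞⊞

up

??????
?⊞⊞⊞⊞⊞
?⊞⊞⊞⊞⊞
?⊞⊞⊚∙∙
?⊞⊞∙∙∙
?⊞⊞∙∙∙

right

??????
⊞⊞⊞⊞⊞⊞
⊞⊞⊞⊞⊞⊞
⊞⊞∙⊚∙⊞
⊞⊞∙∙∙⊞
⊞⊞∙∙∙⊞

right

??????
⊞⊞⊞⊞⊞⊞
⊞⊞⊞⊞⊞⊞
⊞∙∙⊚⊞⊞
⊞∙∙∙⊞⊞
⊞∙∙∙⊞⊞

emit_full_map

⊞⊞⊞⊞⊞⊞⊞
⊞⊞⊞⊞⊞⊞⊞
⊞⊞∙∙⊚⊞⊞
⊞⊞∙∙∙⊞⊞
⊞⊞∙∙∙⊞⊞
⊞⊞⊞⊞⊞??
⊞⊞⊞⊞⊞??

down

⊞⊞⊞⊞⊞⊞
⊞⊞⊞⊞⊞⊞
⊞∙∙∙⊞⊞
⊞∙∙⊚⊞⊞
⊞∙∙∙⊞⊞
⊞⊞⊞⊞⊞⊞

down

⊞⊞⊞⊞⊞⊞
⊞∙∙∙⊞⊞
⊞∙∙∙⊞⊞
⊞∙∙⊚⊞⊞
⊞⊞⊞⊞⊞⊞
⊞⊞⊞⊞⊞⊞

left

⊞⊞⊞⊞⊞⊞
⊞⊞∙∙∙⊞
⊞⊞∙∙∙⊞
⊞⊞∙⊚∙⊞
⊞⊞⊞⊞⊞⊞
⊞⊞⊞⊞⊞⊞

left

?⊞⊞⊞⊞⊞
?⊞⊞∙∙∙
?⊞⊞∙∙∙
?⊞⊞⊚∙∙
?⊞⊞⊞⊞⊞
?⊞⊞⊞⊞⊞

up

?⊞⊞⊞⊞⊞
?⊞⊞⊞⊞⊞
?⊞⊞∙∙∙
?⊞⊞⊚∙∙
?⊞⊞∙∙∙
?⊞⊞⊞⊞⊞

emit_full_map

⊞⊞⊞⊞⊞⊞⊞
⊞⊞⊞⊞⊞⊞⊞
⊞⊞∙∙∙⊞⊞
⊞⊞⊚∙∙⊞⊞
⊞⊞∙∙∙⊞⊞
⊞⊞⊞⊞⊞⊞⊞
⊞⊞⊞⊞⊞⊞⊞

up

??????
?⊞⊞⊞⊞⊞
?⊞⊞⊞⊞⊞
?⊞⊞⊚∙∙
?⊞⊞∙∙∙
?⊞⊞∙∙∙

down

?⊞⊞⊞⊞⊞
?⊞⊞⊞⊞⊞
?⊞⊞∙∙∙
?⊞⊞⊚∙∙
?⊞⊞∙∙∙
?⊞⊞⊞⊞⊞


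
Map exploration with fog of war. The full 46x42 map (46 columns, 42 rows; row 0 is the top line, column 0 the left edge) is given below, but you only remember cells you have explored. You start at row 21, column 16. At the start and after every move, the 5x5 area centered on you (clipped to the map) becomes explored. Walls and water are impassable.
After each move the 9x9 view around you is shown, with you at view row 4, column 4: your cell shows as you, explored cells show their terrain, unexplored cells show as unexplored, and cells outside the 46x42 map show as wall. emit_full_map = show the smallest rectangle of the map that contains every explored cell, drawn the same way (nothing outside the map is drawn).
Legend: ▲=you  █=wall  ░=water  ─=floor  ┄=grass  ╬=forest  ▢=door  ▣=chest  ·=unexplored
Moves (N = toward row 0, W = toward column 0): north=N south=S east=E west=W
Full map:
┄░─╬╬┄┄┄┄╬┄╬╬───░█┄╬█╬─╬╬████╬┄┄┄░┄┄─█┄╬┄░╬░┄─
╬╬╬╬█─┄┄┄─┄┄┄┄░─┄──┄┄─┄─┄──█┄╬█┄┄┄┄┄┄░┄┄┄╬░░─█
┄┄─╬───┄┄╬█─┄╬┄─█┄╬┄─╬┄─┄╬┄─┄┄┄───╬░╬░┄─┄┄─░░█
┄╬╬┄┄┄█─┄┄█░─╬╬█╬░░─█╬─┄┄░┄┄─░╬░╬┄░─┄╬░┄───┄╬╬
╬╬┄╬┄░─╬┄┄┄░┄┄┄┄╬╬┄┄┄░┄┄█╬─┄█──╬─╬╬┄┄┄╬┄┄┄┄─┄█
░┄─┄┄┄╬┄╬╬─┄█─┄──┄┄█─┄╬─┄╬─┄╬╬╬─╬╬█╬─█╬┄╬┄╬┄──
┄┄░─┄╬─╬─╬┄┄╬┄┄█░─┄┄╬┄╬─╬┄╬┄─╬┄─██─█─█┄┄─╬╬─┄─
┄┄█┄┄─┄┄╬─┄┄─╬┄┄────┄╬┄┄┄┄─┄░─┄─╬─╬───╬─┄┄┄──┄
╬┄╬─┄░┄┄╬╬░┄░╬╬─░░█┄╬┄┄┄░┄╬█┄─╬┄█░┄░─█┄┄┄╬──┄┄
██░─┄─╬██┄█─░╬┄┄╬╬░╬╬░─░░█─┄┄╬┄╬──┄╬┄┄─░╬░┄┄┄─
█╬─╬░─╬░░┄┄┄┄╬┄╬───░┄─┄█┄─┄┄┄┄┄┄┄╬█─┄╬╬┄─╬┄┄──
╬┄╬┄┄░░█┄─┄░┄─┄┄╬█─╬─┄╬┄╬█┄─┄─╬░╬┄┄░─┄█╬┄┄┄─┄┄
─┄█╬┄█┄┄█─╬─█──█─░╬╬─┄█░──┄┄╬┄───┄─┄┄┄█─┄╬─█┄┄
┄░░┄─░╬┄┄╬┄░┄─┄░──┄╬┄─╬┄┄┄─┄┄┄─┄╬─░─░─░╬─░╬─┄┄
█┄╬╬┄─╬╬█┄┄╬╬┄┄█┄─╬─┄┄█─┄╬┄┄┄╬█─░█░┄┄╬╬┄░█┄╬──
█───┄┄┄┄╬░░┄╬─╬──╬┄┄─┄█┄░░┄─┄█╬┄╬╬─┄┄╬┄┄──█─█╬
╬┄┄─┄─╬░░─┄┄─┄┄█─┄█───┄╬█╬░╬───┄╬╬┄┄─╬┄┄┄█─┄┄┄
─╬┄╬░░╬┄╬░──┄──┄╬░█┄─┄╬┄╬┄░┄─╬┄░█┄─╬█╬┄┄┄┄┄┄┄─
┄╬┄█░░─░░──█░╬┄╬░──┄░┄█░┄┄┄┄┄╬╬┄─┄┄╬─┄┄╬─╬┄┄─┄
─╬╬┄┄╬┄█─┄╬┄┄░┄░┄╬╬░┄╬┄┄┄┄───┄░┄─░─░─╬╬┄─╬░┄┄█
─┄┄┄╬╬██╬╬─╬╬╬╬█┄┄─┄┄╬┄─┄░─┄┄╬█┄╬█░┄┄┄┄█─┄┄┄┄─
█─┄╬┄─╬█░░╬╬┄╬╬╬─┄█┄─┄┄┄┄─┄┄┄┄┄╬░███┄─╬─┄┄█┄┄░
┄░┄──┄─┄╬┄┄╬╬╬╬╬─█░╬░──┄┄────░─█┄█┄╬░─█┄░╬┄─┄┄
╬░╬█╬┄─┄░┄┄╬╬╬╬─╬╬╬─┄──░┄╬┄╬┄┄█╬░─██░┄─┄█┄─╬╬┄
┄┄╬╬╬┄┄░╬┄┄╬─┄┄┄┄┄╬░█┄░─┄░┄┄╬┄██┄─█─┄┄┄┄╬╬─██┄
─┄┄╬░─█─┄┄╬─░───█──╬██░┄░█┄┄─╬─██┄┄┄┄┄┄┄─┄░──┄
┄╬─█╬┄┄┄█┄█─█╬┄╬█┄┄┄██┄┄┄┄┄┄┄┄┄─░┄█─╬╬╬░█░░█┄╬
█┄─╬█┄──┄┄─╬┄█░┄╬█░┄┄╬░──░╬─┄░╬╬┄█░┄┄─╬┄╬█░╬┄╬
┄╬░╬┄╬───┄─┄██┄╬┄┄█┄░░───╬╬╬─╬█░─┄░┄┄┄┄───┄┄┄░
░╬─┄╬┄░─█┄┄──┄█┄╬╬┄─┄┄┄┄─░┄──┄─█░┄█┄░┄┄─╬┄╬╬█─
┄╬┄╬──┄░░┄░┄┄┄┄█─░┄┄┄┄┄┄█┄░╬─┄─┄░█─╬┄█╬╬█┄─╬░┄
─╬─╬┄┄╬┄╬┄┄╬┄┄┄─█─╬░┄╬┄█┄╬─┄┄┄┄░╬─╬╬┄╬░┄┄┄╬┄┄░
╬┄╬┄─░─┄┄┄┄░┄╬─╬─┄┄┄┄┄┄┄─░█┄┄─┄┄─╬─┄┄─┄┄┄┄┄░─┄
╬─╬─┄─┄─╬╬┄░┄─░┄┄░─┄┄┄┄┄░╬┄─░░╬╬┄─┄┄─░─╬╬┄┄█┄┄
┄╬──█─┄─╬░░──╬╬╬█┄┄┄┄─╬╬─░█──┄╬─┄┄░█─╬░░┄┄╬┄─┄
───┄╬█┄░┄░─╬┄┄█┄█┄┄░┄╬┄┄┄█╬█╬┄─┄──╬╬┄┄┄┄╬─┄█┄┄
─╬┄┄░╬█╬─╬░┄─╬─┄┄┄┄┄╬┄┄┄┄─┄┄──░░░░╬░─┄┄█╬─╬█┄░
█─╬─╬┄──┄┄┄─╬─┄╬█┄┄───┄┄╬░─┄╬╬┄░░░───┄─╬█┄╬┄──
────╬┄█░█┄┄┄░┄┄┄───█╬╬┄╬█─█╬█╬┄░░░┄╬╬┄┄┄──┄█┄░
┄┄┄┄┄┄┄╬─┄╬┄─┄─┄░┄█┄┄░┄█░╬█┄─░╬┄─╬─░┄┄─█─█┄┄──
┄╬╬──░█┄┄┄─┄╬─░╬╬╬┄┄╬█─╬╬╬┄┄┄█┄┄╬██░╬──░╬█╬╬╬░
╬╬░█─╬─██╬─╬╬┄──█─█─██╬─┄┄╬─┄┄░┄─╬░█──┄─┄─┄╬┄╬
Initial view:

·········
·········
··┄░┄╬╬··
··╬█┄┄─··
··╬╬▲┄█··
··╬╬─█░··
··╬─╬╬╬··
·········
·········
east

·········
·········
·┄░┄╬╬░··
·╬█┄┄─┄··
·╬╬─▲█┄··
·╬╬─█░╬··
·╬─╬╬╬─··
·········
·········

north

·········
·········
··╬░──┄··
·┄░┄╬╬░··
·╬█┄▲─┄··
·╬╬─┄█┄··
·╬╬─█░╬··
·╬─╬╬╬─··
·········

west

·········
·········
··┄╬░──┄·
··┄░┄╬╬░·
··╬█▲┄─┄·
··╬╬─┄█┄·
··╬╬─█░╬·
··╬─╬╬╬─·
·········

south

·········
··┄╬░──┄·
··┄░┄╬╬░·
··╬█┄┄─┄·
··╬╬▲┄█┄·
··╬╬─█░╬·
··╬─╬╬╬─·
·········
·········

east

·········
·┄╬░──┄··
·┄░┄╬╬░··
·╬█┄┄─┄··
·╬╬─▲█┄··
·╬╬─█░╬··
·╬─╬╬╬─··
·········
·········

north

·········
·········
·┄╬░──┄··
·┄░┄╬╬░··
·╬█┄▲─┄··
·╬╬─┄█┄··
·╬╬─█░╬··
·╬─╬╬╬─··
·········

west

·········
·········
··┄╬░──┄·
··┄░┄╬╬░·
··╬█▲┄─┄·
··╬╬─┄█┄·
··╬╬─█░╬·
··╬─╬╬╬─·
·········

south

·········
··┄╬░──┄·
··┄░┄╬╬░·
··╬█┄┄─┄·
··╬╬▲┄█┄·
··╬╬─█░╬·
··╬─╬╬╬─·
·········
·········

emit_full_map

┄╬░──┄
┄░┄╬╬░
╬█┄┄─┄
╬╬▲┄█┄
╬╬─█░╬
╬─╬╬╬─
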